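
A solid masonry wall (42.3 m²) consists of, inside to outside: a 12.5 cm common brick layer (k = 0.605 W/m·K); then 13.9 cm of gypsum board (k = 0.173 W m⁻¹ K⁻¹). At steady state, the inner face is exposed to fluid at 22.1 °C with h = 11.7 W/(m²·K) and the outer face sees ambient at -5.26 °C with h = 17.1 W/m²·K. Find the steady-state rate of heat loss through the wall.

Resistance network (inner→outer):
  R_conv,in = 1/(hA) = 1/(11.7·42.3) = 0.002021 K/W
  R_common brick = L/(kA) = 0.125/(0.605·42.3) = 0.004884 K/W
  R_gypsum board = L/(kA) = 0.139/(0.173·42.3) = 0.01899 K/W
  R_conv,out = 1/(hA) = 1/(17.1·42.3) = 0.001382 K/W
ΣR = 0.002021 + 0.004884 + 0.01899 + 0.001382 = 0.02728 K/W
Q = ΔT/ΣR = (22.1 °C − -5.26 °C)/0.02728 = 1000 W

Q = 1000 W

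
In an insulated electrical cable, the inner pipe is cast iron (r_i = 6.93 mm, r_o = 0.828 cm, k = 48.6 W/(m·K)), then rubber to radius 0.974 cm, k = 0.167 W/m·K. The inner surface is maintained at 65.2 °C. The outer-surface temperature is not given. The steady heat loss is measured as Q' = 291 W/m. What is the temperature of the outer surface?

T_out = 20.0 °C

Sum the resistances:
  R'_cast iron = ln(0.00828/0.00693)/(2πk) = 0.1780/(2π·48.6) = 5.829×10^-4 m·K/W
  R'_rubber = ln(0.00974/0.00828)/(2πk) = 0.1624/(2π·0.167) = 0.1548 m·K/W
ΣR = 0.1554 m·K/W
ΔT = Q'·ΣR = 291 × 0.1554 = 45.22 K
Heat flows outward, so T_out = T_in − ΔT = 65.2 − 45.22 = 20.0 °C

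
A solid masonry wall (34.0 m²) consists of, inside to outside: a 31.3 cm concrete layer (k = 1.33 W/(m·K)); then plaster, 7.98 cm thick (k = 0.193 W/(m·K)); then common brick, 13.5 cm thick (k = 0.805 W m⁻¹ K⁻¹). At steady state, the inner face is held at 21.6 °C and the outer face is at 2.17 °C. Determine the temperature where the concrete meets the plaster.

Treat each layer as a resistance in series:
  R_concrete = L/(kA) = 0.313/(1.33·34.0) = 0.006922 K/W
  R_plaster = L/(kA) = 0.0798/(0.193·34.0) = 0.01216 K/W
  R_common brick = L/(kA) = 0.135/(0.805·34.0) = 0.004932 K/W
ΣR = 0.006922 + 0.01216 + 0.004932 = 0.02401 K/W
Q = ΔT/ΣR = (21.6 °C − 2.17 °C)/0.02401 = 809.2 W
From the inner boundary to the concrete/plaster interface, ΣR_partial = 0.006922 K/W.
T_interface = T_in − Q·ΣR_partial = 21.6 °C − (809.2)(0.006922) = 16.0 °C

T = 16.0 °C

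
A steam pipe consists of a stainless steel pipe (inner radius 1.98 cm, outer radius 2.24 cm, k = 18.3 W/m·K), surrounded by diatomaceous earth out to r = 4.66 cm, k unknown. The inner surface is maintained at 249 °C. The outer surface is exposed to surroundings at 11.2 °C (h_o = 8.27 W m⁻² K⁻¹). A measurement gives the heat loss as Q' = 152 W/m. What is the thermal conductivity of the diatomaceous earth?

k = 0.101 W/m·K

ΣR = ΔT/Q' = |249 − 11.2|/152 = 1.564 m·K/W
Known resistances:
  R'_stainless steel = ln(0.0224/0.0198)/(2πk) = 0.1234/(2π·18.3) = 0.001073 m·K/W
  R'_conv,out = 1/(2πr h) = 1/(2π·0.0466·8.27) = 0.4130 m·K/W
R_diatomaceous earth = ΣR − ΣR_known = 1.564 − 0.4141 = 1.150 m·K/W
ln(r₂/r₁)/(2πk) = 1.150 ⇒ k = 0.7325/(2π·1.150) = 0.101 W/m·K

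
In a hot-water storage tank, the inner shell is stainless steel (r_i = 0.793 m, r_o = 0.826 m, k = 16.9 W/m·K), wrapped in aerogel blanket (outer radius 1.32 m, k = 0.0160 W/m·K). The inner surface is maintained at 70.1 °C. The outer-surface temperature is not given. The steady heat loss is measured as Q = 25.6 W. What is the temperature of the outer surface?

T_out = 12.4 °C

Sum the resistances:
  R_stainless steel = (1/0.793 − 1/0.826)/(4πk) = 0.05038/(4π·16.9) = 2.372×10^-4 K/W
  R_aerogel blanket = (1/0.826 − 1/1.32)/(4πk) = 0.4531/(4π·0.0160) = 2.253 K/W
ΣR = 2.254 K/W
ΔT = Q·ΣR = 25.6 × 2.254 = 57.70 K
Heat flows outward, so T_out = T_in − ΔT = 70.1 − 57.70 = 12.4 °C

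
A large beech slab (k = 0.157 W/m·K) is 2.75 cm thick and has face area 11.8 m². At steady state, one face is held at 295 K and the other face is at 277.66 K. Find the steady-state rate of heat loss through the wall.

Q = kA·ΔT/L = 0.157 × 11.8 × |295 K − 277.66 K| / 0.0275 = 1170 W

Q = 1170 W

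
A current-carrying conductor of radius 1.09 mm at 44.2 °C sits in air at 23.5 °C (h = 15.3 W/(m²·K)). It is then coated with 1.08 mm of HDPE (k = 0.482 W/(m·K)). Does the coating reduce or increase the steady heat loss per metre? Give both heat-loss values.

increases: 2.17 → 4.12 W/m

Critical radius for a cylinder: r_cr = k/h = 0.0315 m = 3.15 cm.
Outer radius after coating: r₂ = 0.00109 + 0.00108 = 0.00217 m.
Since r₁ < r_cr and r₂ ≤ r_cr, the coating moves toward the maximum at r_cr — heat loss rises.
Bare: R = 1/(2πr₁h) = 9.543 m·K/W; Q = 20.7/9.543 = 2.17 W/m.
Coated: R = R_cond + R_conv = 5.021 m·K/W; Q = 20.7/5.021 = 4.12 W/m.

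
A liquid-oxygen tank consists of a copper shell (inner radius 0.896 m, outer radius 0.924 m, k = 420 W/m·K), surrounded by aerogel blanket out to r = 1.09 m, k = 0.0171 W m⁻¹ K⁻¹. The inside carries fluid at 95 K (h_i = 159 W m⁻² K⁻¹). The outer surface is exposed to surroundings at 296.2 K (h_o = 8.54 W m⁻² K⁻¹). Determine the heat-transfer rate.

Q = 259 W

Series thermal resistances, inner to outer:
  R_conv,in = 1/(4πr²h) = 1/(4π·0.896²·159) = 6.234×10^-4 K/W
  R_copper = (1/0.896 − 1/0.924)/(4πk) = 0.03382/(4π·420) = 6.408×10^-6 K/W
  R_aerogel blanket = (1/0.924 − 1/1.09)/(4πk) = 0.1648/(4π·0.0171) = 0.7670 K/W
  R_conv,out = 1/(4πr²h) = 1/(4π·1.09²·8.54) = 0.007843 K/W
ΣR = 6.234×10^-4 + 6.408×10^-6 + 0.7670 + 0.007843 = 0.7755 K/W
Q = ΔT/ΣR = (95 K − 296.2 K)/0.7755 = -259 W
(Negative Q ⇒ heat flows inward; heat gain = 259 W.)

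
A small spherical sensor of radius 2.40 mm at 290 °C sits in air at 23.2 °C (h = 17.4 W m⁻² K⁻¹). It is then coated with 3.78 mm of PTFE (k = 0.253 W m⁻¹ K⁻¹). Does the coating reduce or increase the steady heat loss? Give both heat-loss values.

increases: 0.336 → 1.33 W

Critical radius for a sphere: r_cr = 2k/h = 0.0291 m = 2.91 cm.
Outer radius after coating: r₂ = 0.00240 + 0.00378 = 0.00618 m.
Since r₁ < r_cr and r₂ ≤ r_cr, the coating moves toward the maximum at r_cr — heat loss rises.
Bare: R = 1/(4πr₁²h) = 794.0 K/W; Q = 266.8/794.0 = 0.336 W.
Coated: R = R_cond + R_conv = 199.9 K/W; Q = 266.8/199.9 = 1.33 W.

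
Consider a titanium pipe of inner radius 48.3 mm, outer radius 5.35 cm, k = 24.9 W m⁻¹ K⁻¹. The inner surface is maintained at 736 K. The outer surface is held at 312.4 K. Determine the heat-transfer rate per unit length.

Q' = 648 kW/m

Q' = 2πk·ΔT/ln(r₂/r₁) = 2π × 24.9 × 423.6 / ln(0.0535/0.0483) = 6.48×10^5 W/m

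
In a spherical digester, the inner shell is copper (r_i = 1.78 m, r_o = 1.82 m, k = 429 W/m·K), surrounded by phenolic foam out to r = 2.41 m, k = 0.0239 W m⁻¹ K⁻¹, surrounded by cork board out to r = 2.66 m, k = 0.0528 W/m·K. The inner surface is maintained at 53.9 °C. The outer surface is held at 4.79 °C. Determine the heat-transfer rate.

Q = 96.9 W

Series thermal resistances, inner to outer:
  R_copper = (1/1.78 − 1/1.82)/(4πk) = 0.01235/(4π·429) = 2.290×10^-6 K/W
  R_phenolic foam = (1/1.82 − 1/2.41)/(4πk) = 0.1345/(4π·0.0239) = 0.4479 K/W
  R_cork board = (1/2.41 − 1/2.66)/(4πk) = 0.03900/(4π·0.0528) = 0.05878 K/W
ΣR = 2.290×10^-6 + 0.4479 + 0.05878 = 0.5067 K/W
Q = ΔT/ΣR = (53.9 °C − 4.79 °C)/0.5067 = 96.9 W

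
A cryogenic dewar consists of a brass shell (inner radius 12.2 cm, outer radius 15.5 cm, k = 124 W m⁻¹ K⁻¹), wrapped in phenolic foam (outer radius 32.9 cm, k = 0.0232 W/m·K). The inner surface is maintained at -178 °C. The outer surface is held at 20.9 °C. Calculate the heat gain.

Series thermal resistances, inner to outer:
  R_brass = (1/0.122 − 1/0.155)/(4πk) = 1.745/(4π·124) = 0.001120 K/W
  R_phenolic foam = (1/0.155 − 1/0.329)/(4πk) = 3.412/(4π·0.0232) = 11.70 K/W
ΣR = 0.001120 + 11.70 = 11.70 K/W
Q = ΔT/ΣR = (-178 °C − 20.9 °C)/11.70 = -17.0 W
(Negative Q ⇒ heat flows inward; heat gain = 17.0 W.)

Q = 17.0 W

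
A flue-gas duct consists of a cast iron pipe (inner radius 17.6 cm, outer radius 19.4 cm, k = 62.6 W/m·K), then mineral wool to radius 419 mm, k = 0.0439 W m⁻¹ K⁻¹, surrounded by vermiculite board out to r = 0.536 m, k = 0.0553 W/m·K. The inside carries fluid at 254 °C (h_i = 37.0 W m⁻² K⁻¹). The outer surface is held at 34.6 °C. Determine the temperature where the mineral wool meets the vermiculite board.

Resistance network (inner→outer):
  R'_conv,in = 1/(2πr h) = 1/(2π·0.176·37.0) = 0.02444 m·K/W
  R'_cast iron = ln(0.194/0.176)/(2πk) = 0.09737/(2π·62.6) = 2.476×10^-4 m·K/W
  R'_mineral wool = ln(0.419/0.194)/(2πk) = 0.7700/(2π·0.0439) = 2.792 m·K/W
  R'_vermiculite board = ln(0.536/0.419)/(2πk) = 0.2463/(2π·0.0553) = 0.7088 m·K/W
ΣR = 0.02444 + 2.476×10^-4 + 2.792 + 0.7088 = 3.525 m·K/W
Q' = ΔT/ΣR = (254 °C − 34.6 °C)/3.525 = 62.24 W/m
From the inner boundary to the mineral wool/vermiculite board interface, ΣR_partial = 2.817 m·K/W.
T_interface = T_in − Q'·ΣR_partial = 254 °C − (62.24)(2.817) = 78.7 °C

T = 78.7 °C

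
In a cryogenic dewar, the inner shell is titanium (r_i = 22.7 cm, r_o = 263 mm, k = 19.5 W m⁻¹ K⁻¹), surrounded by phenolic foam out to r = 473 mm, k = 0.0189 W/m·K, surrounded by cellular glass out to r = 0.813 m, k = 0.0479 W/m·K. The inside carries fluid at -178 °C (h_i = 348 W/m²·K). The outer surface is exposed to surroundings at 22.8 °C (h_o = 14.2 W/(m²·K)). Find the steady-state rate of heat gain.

Resistance network (inner→outer):
  R_conv,in = 1/(4πr²h) = 1/(4π·0.227²·348) = 0.004438 K/W
  R_titanium = (1/0.227 − 1/0.263)/(4πk) = 0.6030/(4π·19.5) = 0.002461 K/W
  R_phenolic foam = (1/0.263 − 1/0.473)/(4πk) = 1.688/(4π·0.0189) = 7.108 K/W
  R_cellular glass = (1/0.473 − 1/0.813)/(4πk) = 0.8842/(4π·0.0479) = 1.469 K/W
  R_conv,out = 1/(4πr²h) = 1/(4π·0.813²·14.2) = 0.008479 K/W
ΣR = 0.004438 + 0.002461 + 7.108 + 1.469 + 0.008479 = 8.592 K/W
Q = ΔT/ΣR = (-178 °C − 22.8 °C)/8.592 = -23.4 W
(Negative Q ⇒ heat flows inward; heat gain = 23.4 W.)

Q = 23.4 W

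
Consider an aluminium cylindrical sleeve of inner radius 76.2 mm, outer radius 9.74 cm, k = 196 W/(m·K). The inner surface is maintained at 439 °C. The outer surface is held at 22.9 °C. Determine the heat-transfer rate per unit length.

Q' = 2090 kW/m

Q' = 2πk·ΔT/ln(r₂/r₁) = 2π × 196 × 416.1 / ln(0.0974/0.0762) = 2.09×10^6 W/m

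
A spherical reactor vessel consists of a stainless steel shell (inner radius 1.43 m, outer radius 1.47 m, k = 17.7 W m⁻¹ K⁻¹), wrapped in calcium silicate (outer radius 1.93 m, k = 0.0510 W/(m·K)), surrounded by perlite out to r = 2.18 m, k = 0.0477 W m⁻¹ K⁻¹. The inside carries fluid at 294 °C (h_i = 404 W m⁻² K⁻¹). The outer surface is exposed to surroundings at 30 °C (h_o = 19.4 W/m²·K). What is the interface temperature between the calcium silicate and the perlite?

Series thermal resistances, inner to outer:
  R_conv,in = 1/(4πr²h) = 1/(4π·1.43²·404) = 9.632×10^-5 K/W
  R_stainless steel = (1/1.43 − 1/1.47)/(4πk) = 0.01903/(4π·17.7) = 8.555×10^-5 K/W
  R_calcium silicate = (1/1.47 − 1/1.93)/(4πk) = 0.1621/(4π·0.0510) = 0.2530 K/W
  R_perlite = (1/1.93 − 1/2.18)/(4πk) = 0.05942/(4π·0.0477) = 0.09913 K/W
  R_conv,out = 1/(4πr²h) = 1/(4π·2.18²·19.4) = 8.631×10^-4 K/W
ΣR = 9.632×10^-5 + 8.555×10^-5 + 0.2530 + 0.09913 + 8.631×10^-4 = 0.3532 K/W
Q = ΔT/ΣR = (294 °C − 30 °C)/0.3532 = 747.5 W
From the inner boundary to the calcium silicate/perlite interface, ΣR_partial = 0.2532 K/W.
T_interface = T_in − Q·ΣR_partial = 294 °C − (747.5)(0.2532) = 105 °C

T = 105 °C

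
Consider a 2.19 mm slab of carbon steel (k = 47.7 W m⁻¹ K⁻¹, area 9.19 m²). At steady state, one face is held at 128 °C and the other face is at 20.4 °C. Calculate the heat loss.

Q = 21500 kW

Q = kA·ΔT/L = 47.7 × 9.19 × |128 °C − 20.4 °C| / 0.00219 = 2.15×10^7 W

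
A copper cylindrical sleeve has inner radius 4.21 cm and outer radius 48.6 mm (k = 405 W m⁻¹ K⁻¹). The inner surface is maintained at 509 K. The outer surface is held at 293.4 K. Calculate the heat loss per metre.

Q' = 3820 kW/m

Q' = 2πk·ΔT/ln(r₂/r₁) = 2π × 405 × 215.6 / ln(0.0486/0.0421) = 3.82×10^6 W/m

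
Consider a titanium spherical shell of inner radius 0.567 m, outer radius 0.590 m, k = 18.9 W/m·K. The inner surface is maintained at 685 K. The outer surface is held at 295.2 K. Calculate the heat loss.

Q = 1350 kW

Q = 4πk·ΔT/(1/r₁ − 1/r₂) = 4π × 18.9 × 389.8 / (1/0.567 − 1/0.590) = 1.35×10^6 W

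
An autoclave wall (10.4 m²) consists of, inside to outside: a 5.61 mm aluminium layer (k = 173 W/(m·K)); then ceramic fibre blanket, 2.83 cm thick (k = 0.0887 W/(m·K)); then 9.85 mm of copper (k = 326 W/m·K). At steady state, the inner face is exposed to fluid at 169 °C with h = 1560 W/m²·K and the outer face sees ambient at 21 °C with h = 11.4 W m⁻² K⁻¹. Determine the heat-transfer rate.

Q = 3780 W

Resistance network (inner→outer):
  R_conv,in = 1/(hA) = 1/(1560·10.4) = 6.164×10^-5 K/W
  R_aluminium = L/(kA) = 0.00561/(173·10.4) = 3.118×10^-6 K/W
  R_ceramic fibre blanket = L/(kA) = 0.0283/(0.0887·10.4) = 0.03068 K/W
  R_copper = L/(kA) = 0.00985/(326·10.4) = 2.905×10^-6 K/W
  R_conv,out = 1/(hA) = 1/(11.4·10.4) = 0.008435 K/W
ΣR = 6.164×10^-5 + 3.118×10^-6 + 0.03068 + 2.905×10^-6 + 0.008435 = 0.03918 K/W
Q = ΔT/ΣR = (169 °C − 21 °C)/0.03918 = 3780 W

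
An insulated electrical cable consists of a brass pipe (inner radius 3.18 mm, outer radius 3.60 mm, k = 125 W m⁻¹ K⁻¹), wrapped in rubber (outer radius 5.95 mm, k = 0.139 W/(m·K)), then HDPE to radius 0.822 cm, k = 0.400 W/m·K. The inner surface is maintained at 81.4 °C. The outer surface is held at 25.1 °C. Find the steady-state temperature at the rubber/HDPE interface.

T = 35.4 °C

Series thermal resistances, inner to outer:
  R'_brass = ln(0.00360/0.00318)/(2πk) = 0.1241/(2π·125) = 1.579×10^-4 m·K/W
  R'_rubber = ln(0.00595/0.00360)/(2πk) = 0.5025/(2π·0.139) = 0.5753 m·K/W
  R'_HDPE = ln(0.00822/0.00595)/(2πk) = 0.3232/(2π·0.400) = 0.1286 m·K/W
ΣR = 1.579×10^-4 + 0.5753 + 0.1286 = 0.7041 m·K/W
Q' = ΔT/ΣR = (81.4 °C − 25.1 °C)/0.7041 = 79.96 W/m
From the inner boundary to the rubber/HDPE interface, ΣR_partial = 0.5755 m·K/W.
T_interface = T_in − Q'·ΣR_partial = 81.4 °C − (79.96)(0.5755) = 35.4 °C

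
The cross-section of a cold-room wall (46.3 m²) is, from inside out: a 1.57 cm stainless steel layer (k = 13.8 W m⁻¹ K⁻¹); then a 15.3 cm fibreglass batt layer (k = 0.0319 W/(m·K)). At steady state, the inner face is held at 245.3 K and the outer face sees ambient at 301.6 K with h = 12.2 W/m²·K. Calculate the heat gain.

Resistance network (inner→outer):
  R_stainless steel = L/(kA) = 0.0157/(13.8·46.3) = 2.457×10^-5 K/W
  R_fibreglass batt = L/(kA) = 0.153/(0.0319·46.3) = 0.1036 K/W
  R_conv,out = 1/(hA) = 1/(12.2·46.3) = 0.001770 K/W
ΣR = 2.457×10^-5 + 0.1036 + 0.001770 = 0.1054 K/W
Q = ΔT/ΣR = (245.3 K − 301.6 K)/0.1054 = -534 W
(Negative Q ⇒ heat flows inward; heat gain = 534 W.)

Q = 534 W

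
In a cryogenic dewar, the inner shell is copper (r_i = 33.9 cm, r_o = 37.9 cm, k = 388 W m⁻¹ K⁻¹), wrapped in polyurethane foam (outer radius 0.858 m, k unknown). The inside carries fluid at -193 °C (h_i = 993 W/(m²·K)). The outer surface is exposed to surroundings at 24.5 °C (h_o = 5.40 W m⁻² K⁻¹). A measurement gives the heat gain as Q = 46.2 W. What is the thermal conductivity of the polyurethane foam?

k = 0.0250 W/m·K

ΣR = ΔT/Q = |-193 − 24.5|/46.2 = 4.708 K/W
Known resistances:
  R_conv,in = 1/(4πr²h) = 1/(4π·0.339²·993) = 6.973×10^-4 K/W
  R_copper = (1/0.339 − 1/0.379)/(4πk) = 0.3113/(4π·388) = 6.385×10^-5 K/W
  R_conv,out = 1/(4πr²h) = 1/(4π·0.858²·5.40) = 0.02002 K/W
R_polyurethane foam = ΣR − ΣR_known = 4.708 − 0.02078 = 4.687 K/W
(1/r₁−1/r₂)/(4πk) = 4.687 ⇒ k = 1.473/(4π·4.687) = 0.0250 W/m·K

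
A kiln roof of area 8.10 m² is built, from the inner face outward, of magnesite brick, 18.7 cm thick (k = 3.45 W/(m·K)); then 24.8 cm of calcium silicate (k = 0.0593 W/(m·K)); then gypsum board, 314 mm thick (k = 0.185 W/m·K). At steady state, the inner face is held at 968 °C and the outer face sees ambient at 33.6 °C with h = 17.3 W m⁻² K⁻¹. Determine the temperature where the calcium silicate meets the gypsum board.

T = 307 °C

Series thermal resistances, inner to outer:
  R_magnesite brick = L/(kA) = 0.187/(3.45·8.10) = 0.006692 K/W
  R_calcium silicate = L/(kA) = 0.248/(0.0593·8.10) = 0.5163 K/W
  R_gypsum board = L/(kA) = 0.314/(0.185·8.10) = 0.2095 K/W
  R_conv,out = 1/(hA) = 1/(17.3·8.10) = 0.007136 K/W
ΣR = 0.006692 + 0.5163 + 0.2095 + 0.007136 = 0.7396 K/W
Q = ΔT/ΣR = (968 °C − 33.6 °C)/0.7396 = 1263 W
From the inner boundary to the calcium silicate/gypsum board interface, ΣR_partial = 0.5230 K/W.
T_interface = T_in − Q·ΣR_partial = 968 °C − (1263)(0.5230) = 307 °C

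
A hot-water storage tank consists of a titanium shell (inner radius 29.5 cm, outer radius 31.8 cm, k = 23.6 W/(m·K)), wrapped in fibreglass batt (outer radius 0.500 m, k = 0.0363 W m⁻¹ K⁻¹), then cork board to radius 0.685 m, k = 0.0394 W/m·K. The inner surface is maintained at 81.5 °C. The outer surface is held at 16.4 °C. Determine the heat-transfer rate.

Q = 18.1 W

Resistance network (inner→outer):
  R_titanium = (1/0.295 − 1/0.318)/(4πk) = 0.2452/(4π·23.6) = 8.267×10^-4 K/W
  R_fibreglass batt = (1/0.318 − 1/0.500)/(4πk) = 1.145/(4π·0.0363) = 2.509 K/W
  R_cork board = (1/0.500 − 1/0.685)/(4πk) = 0.5401/(4π·0.0394) = 1.091 K/W
ΣR = 8.267×10^-4 + 2.509 + 1.091 = 3.601 K/W
Q = ΔT/ΣR = (81.5 °C − 16.4 °C)/3.601 = 18.1 W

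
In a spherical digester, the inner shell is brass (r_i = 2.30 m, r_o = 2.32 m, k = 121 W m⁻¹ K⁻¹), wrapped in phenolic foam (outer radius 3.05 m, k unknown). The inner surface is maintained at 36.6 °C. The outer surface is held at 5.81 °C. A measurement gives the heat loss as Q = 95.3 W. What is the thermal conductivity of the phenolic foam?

k = 0.0254 W/m·K

ΣR = ΔT/Q = |36.6 − 5.81|/95.3 = 0.3231 K/W
Known resistances:
  R_brass = (1/2.30 − 1/2.32)/(4πk) = 0.003748/(4π·121) = 2.465×10^-6 K/W
R_phenolic foam = ΣR − ΣR_known = 0.3231 − 2.465×10^-6 = 0.3231 K/W
(1/r₁−1/r₂)/(4πk) = 0.3231 ⇒ k = 0.1032/(4π·0.3231) = 0.0254 W/m·K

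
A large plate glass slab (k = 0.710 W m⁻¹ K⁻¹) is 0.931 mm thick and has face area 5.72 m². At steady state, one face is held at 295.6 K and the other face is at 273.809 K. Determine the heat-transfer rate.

Q = 95.1 kW

Q = kA·ΔT/L = 0.710 × 5.72 × |295.6 K − 273.809 K| / 9.31×10^-4 = 95100 W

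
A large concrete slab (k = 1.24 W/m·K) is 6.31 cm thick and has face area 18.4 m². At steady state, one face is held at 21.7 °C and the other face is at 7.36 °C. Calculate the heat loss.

Q = 5.19 kW

Q = kA·ΔT/L = 1.24 × 18.4 × |21.7 °C − 7.36 °C| / 0.0631 = 5190 W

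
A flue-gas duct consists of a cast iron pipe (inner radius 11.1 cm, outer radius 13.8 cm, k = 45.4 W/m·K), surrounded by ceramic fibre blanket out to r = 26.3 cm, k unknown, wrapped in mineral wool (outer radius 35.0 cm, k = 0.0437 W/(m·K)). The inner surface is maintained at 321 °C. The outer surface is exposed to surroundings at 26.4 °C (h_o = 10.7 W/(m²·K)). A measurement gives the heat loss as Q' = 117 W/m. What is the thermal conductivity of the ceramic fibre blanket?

k = 0.0716 W/m·K

ΣR = ΔT/Q' = |321 − 26.4|/117 = 2.518 m·K/W
Known resistances:
  R'_cast iron = ln(0.138/0.111)/(2πk) = 0.2177/(2π·45.4) = 7.633×10^-4 m·K/W
  R'_mineral wool = ln(0.350/0.263)/(2πk) = 0.2858/(2π·0.0437) = 1.041 m·K/W
  R'_conv,out = 1/(2πr h) = 1/(2π·0.350·10.7) = 0.04250 m·K/W
R_ceramic fibre blanket = ΣR − ΣR_known = 2.518 − 1.084 = 1.434 m·K/W
ln(r₂/r₁)/(2πk) = 1.434 ⇒ k = 0.6449/(2π·1.434) = 0.0716 W/m·K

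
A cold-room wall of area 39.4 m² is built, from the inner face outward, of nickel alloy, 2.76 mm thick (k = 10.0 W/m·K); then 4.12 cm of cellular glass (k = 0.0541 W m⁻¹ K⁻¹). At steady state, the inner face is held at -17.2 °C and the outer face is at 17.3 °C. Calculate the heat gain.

Resistance network (inner→outer):
  R_nickel alloy = L/(kA) = 0.00276/(10.0·39.4) = 7.005×10^-6 K/W
  R_cellular glass = L/(kA) = 0.0412/(0.0541·39.4) = 0.01933 K/W
ΣR = 7.005×10^-6 + 0.01933 = 0.01934 K/W
Q = ΔT/ΣR = (-17.2 °C − 17.3 °C)/0.01934 = -1780 W
(Negative Q ⇒ heat flows inward; heat gain = 1780 W.)

Q = 1780 W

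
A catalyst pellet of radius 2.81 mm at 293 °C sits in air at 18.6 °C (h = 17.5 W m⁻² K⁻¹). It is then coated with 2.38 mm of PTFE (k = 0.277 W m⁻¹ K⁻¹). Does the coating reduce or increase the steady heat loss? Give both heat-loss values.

increases: 0.476 → 1.27 W

Critical radius for a sphere: r_cr = 2k/h = 0.0317 m = 3.17 cm.
Outer radius after coating: r₂ = 0.00281 + 0.00238 = 0.00519 m.
Since r₁ < r_cr and r₂ ≤ r_cr, the coating moves toward the maximum at r_cr — heat loss rises.
Bare: R = 1/(4πr₁²h) = 575.9 K/W; Q = 274.4/575.9 = 0.476 W.
Coated: R = R_cond + R_conv = 215.7 K/W; Q = 274.4/215.7 = 1.27 W.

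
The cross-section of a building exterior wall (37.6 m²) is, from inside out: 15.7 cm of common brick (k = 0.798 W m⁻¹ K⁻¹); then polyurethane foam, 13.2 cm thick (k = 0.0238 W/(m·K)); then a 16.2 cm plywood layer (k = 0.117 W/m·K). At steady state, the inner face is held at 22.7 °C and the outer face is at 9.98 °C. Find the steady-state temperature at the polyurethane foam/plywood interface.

Treat each layer as a resistance in series:
  R_common brick = L/(kA) = 0.157/(0.798·37.6) = 0.005232 K/W
  R_polyurethane foam = L/(kA) = 0.132/(0.0238·37.6) = 0.1475 K/W
  R_plywood = L/(kA) = 0.162/(0.117·37.6) = 0.03682 K/W
ΣR = 0.005232 + 0.1475 + 0.03682 = 0.1896 K/W
Q = ΔT/ΣR = (22.7 °C − 9.98 °C)/0.1896 = 67.09 W
From the inner boundary to the polyurethane foam/plywood interface, ΣR_partial = 0.1527 K/W.
T_interface = T_in − Q·ΣR_partial = 22.7 °C − (67.09)(0.1527) = 12.5 °C

T = 12.5 °C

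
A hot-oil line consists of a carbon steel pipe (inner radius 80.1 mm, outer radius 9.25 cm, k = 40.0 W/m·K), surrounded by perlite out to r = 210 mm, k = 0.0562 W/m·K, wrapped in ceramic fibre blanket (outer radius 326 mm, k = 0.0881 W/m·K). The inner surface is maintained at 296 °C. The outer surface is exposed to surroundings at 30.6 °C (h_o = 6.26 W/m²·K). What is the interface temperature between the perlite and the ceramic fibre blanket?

Series thermal resistances, inner to outer:
  R'_carbon steel = ln(0.0925/0.0801)/(2πk) = 0.1439/(2π·40.0) = 5.727×10^-4 m·K/W
  R'_perlite = ln(0.210/0.0925)/(2πk) = 0.8199/(2π·0.0562) = 2.322 m·K/W
  R'_ceramic fibre blanket = ln(0.326/0.210)/(2πk) = 0.4398/(2π·0.0881) = 0.7945 m·K/W
  R'_conv,out = 1/(2πr h) = 1/(2π·0.326·6.26) = 0.07799 m·K/W
ΣR = 5.727×10^-4 + 2.322 + 0.7945 + 0.07799 = 3.195 m·K/W
Q' = ΔT/ΣR = (296 °C − 30.6 °C)/3.195 = 83.07 W/m
From the inner boundary to the perlite/ceramic fibre blanket interface, ΣR_partial = 2.323 m·K/W.
T_interface = T_in − Q'·ΣR_partial = 296 °C − (83.07)(2.323) = 103 °C

T = 103 °C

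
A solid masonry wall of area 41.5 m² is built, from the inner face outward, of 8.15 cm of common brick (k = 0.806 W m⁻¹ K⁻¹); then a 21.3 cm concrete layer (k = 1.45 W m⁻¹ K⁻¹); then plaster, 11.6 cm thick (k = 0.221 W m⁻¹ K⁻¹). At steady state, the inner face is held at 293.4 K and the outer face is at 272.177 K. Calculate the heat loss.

Resistance network (inner→outer):
  R_common brick = L/(kA) = 0.0815/(0.806·41.5) = 0.002437 K/W
  R_concrete = L/(kA) = 0.213/(1.45·41.5) = 0.003540 K/W
  R_plaster = L/(kA) = 0.116/(0.221·41.5) = 0.01265 K/W
ΣR = 0.002437 + 0.003540 + 0.01265 = 0.01863 K/W
Q = ΔT/ΣR = (293.4 K − 272.177 K)/0.01863 = 1140 W

Q = 1140 W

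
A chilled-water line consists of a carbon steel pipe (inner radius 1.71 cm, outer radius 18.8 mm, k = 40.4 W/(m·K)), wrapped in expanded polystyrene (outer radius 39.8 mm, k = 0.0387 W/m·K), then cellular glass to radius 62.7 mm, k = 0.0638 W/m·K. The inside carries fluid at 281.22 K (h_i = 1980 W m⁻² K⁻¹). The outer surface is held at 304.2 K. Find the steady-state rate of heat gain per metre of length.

Q' = 5.44 W/m

Series thermal resistances, inner to outer:
  R'_conv,in = 1/(2πr h) = 1/(2π·0.0171·1980) = 0.004701 m·K/W
  R'_carbon steel = ln(0.0188/0.0171)/(2πk) = 0.09478/(2π·40.4) = 3.734×10^-4 m·K/W
  R'_expanded polystyrene = ln(0.0398/0.0188)/(2πk) = 0.7500/(2π·0.0387) = 3.084 m·K/W
  R'_cellular glass = ln(0.0627/0.0398)/(2πk) = 0.4545/(2π·0.0638) = 1.134 m·K/W
ΣR = 0.004701 + 3.734×10^-4 + 3.084 + 1.134 = 4.223 m·K/W
Q' = ΔT/ΣR = (281.22 K − 304.2 K)/4.223 = -5.44 W/m
(Negative Q' ⇒ heat flows inward; heat gain = 5.44 W/m.)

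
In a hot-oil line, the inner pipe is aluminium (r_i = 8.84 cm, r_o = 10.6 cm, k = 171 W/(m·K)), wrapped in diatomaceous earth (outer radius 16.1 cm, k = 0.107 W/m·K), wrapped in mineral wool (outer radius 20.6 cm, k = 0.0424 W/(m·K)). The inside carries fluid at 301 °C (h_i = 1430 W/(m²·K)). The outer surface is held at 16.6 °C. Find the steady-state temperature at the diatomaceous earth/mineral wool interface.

Series thermal resistances, inner to outer:
  R'_conv,in = 1/(2πr h) = 1/(2π·0.0884·1430) = 0.001259 m·K/W
  R'_aluminium = ln(0.106/0.0884)/(2πk) = 0.1816/(2π·171) = 1.690×10^-4 m·K/W
  R'_diatomaceous earth = ln(0.161/0.106)/(2πk) = 0.4180/(2π·0.107) = 0.6217 m·K/W
  R'_mineral wool = ln(0.206/0.161)/(2πk) = 0.2465/(2π·0.0424) = 0.9252 m·K/W
ΣR = 0.001259 + 1.690×10^-4 + 0.6217 + 0.9252 = 1.548 m·K/W
Q' = ΔT/ΣR = (301 °C − 16.6 °C)/1.548 = 183.7 W/m
From the inner boundary to the diatomaceous earth/mineral wool interface, ΣR_partial = 0.6231 m·K/W.
T_interface = T_in − Q'·ΣR_partial = 301 °C − (183.7)(0.6231) = 187 °C

T = 187 °C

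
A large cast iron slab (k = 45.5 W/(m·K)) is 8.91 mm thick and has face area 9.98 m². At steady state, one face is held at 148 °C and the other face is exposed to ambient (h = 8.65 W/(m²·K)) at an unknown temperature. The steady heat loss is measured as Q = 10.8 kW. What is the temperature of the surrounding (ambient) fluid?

T_out = 22.7 °C

Sum the resistances:
  R_cast iron = L/(kA) = 0.00891/(45.5·9.98) = 1.962×10^-5 K/W
  R_conv,out = 1/(hA) = 1/(8.65·9.98) = 0.01158 K/W
ΣR = 0.01160 K/W
ΔT = Q·ΣR = 10800 × 0.01160 = 125.3 K
Heat flows outward, so T_out = T_in − ΔT = 148 − 125.3 = 22.7 °C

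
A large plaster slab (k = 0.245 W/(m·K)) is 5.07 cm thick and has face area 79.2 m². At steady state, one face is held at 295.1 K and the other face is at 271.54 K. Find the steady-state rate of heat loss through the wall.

Q = 9.02 kW

Q = kA·ΔT/L = 0.245 × 79.2 × |295.1 K − 271.54 K| / 0.0507 = 9020 W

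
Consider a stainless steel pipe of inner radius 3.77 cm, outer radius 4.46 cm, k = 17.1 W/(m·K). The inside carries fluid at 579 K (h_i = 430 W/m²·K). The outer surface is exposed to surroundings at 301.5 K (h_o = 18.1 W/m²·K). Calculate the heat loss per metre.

Q' = 1330 W/m

Series thermal resistances, inner to outer:
  R'_conv,in = 1/(2πr h) = 1/(2π·0.0377·430) = 0.009818 m·K/W
  R'_stainless steel = ln(0.0446/0.0377)/(2πk) = 0.1681/(2π·17.1) = 0.001564 m·K/W
  R'_conv,out = 1/(2πr h) = 1/(2π·0.0446·18.1) = 0.1972 m·K/W
ΣR = 0.009818 + 0.001564 + 0.1972 = 0.2086 m·K/W
Q' = ΔT/ΣR = (579 K − 301.5 K)/0.2086 = 1330 W/m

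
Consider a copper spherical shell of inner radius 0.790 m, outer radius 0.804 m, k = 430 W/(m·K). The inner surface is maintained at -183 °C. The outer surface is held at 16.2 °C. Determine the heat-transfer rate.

Q = 4πk·ΔT/(1/r₁ − 1/r₂) = 4π × 430 × 199.2 / (1/0.790 − 1/0.804) = 4.88×10^7 W

Q = 4.88×10^7 W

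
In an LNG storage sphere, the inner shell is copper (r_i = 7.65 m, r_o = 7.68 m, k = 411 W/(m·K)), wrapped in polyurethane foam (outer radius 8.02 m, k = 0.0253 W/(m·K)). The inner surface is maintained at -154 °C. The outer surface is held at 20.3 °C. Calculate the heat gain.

Q = 10000 W

Series thermal resistances, inner to outer:
  R_copper = (1/7.65 − 1/7.68)/(4πk) = 5.106×10^-4/(4π·411) = 9.887×10^-8 K/W
  R_polyurethane foam = (1/7.68 − 1/8.02)/(4πk) = 0.005520/(4π·0.0253) = 0.01736 K/W
ΣR = 9.887×10^-8 + 0.01736 = 0.01736 K/W
Q = ΔT/ΣR = (-154 °C − 20.3 °C)/0.01736 = -10000 W
(Negative Q ⇒ heat flows inward; heat gain = 10000 W.)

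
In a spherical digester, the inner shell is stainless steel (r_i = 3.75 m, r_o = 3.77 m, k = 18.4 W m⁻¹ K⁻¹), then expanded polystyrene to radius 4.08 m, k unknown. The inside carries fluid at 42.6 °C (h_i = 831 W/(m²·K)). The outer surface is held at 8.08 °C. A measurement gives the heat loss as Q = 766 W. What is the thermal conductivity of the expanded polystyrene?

ΣR = ΔT/Q = |42.6 − 8.08|/766 = 0.04507 K/W
Known resistances:
  R_conv,in = 1/(4πr²h) = 1/(4π·3.75²·831) = 6.810×10^-6 K/W
  R_stainless steel = (1/3.75 − 1/3.77)/(4πk) = 0.001415/(4π·18.4) = 6.118×10^-6 K/W
R_expanded polystyrene = ΣR − ΣR_known = 0.04507 − 1.293×10^-5 = 0.04506 K/W
(1/r₁−1/r₂)/(4πk) = 0.04506 ⇒ k = 0.02015/(4π·0.04506) = 0.0356 W/m·K

k = 0.0356 W/m·K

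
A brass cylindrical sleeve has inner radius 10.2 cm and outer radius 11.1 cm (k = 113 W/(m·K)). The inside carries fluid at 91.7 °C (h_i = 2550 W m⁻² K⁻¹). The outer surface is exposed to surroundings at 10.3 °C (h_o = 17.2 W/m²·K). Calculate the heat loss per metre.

Q' = 968 W/m

Treat each layer as a resistance in series:
  R'_conv,in = 1/(2πr h) = 1/(2π·0.102·2550) = 6.119×10^-4 m·K/W
  R'_brass = ln(0.111/0.102)/(2πk) = 0.08456/(2π·113) = 1.191×10^-4 m·K/W
  R'_conv,out = 1/(2πr h) = 1/(2π·0.111·17.2) = 0.08336 m·K/W
ΣR = 6.119×10^-4 + 1.191×10^-4 + 0.08336 = 0.08409 m·K/W
Q' = ΔT/ΣR = (91.7 °C − 10.3 °C)/0.08409 = 968 W/m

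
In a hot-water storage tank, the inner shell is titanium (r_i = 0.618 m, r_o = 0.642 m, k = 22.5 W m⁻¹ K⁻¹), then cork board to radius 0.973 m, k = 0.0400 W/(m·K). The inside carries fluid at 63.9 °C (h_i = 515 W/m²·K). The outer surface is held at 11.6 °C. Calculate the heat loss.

Resistance network (inner→outer):
  R_conv,in = 1/(4πr²h) = 1/(4π·0.618²·515) = 4.046×10^-4 K/W
  R_titanium = (1/0.618 − 1/0.642)/(4πk) = 0.06049/(4π·22.5) = 2.139×10^-4 K/W
  R_cork board = (1/0.642 − 1/0.973)/(4πk) = 0.5299/(4π·0.0400) = 1.054 K/W
ΣR = 4.046×10^-4 + 2.139×10^-4 + 1.054 = 1.055 K/W
Q = ΔT/ΣR = (63.9 °C − 11.6 °C)/1.055 = 49.6 W

Q = 49.6 W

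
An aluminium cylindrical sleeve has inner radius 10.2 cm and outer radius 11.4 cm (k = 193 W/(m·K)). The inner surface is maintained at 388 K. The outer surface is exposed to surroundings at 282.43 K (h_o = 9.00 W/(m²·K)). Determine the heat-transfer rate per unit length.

Q' = 680 W/m

Treat each layer as a resistance in series:
  R'_aluminium = ln(0.114/0.102)/(2πk) = 0.1112/(2π·193) = 9.172×10^-5 m·K/W
  R'_conv,out = 1/(2πr h) = 1/(2π·0.114·9.00) = 0.1551 m·K/W
ΣR = 9.172×10^-5 + 0.1551 = 0.1552 m·K/W
Q' = ΔT/ΣR = (388 K − 282.43 K)/0.1552 = 680 W/m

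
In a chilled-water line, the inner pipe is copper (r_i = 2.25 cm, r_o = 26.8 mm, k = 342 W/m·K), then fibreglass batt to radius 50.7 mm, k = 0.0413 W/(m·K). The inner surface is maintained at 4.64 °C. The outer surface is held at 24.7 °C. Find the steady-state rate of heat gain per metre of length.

Q' = 8.16 W/m

Treat each layer as a resistance in series:
  R'_copper = ln(0.0268/0.0225)/(2πk) = 0.1749/(2π·342) = 8.139×10^-5 m·K/W
  R'_fibreglass batt = ln(0.0507/0.0268)/(2πk) = 0.6375/(2π·0.0413) = 2.457 m·K/W
ΣR = 8.139×10^-5 + 2.457 = 2.457 m·K/W
Q' = ΔT/ΣR = (4.64 °C − 24.7 °C)/2.457 = -8.16 W/m
(Negative Q' ⇒ heat flows inward; heat gain = 8.16 W/m.)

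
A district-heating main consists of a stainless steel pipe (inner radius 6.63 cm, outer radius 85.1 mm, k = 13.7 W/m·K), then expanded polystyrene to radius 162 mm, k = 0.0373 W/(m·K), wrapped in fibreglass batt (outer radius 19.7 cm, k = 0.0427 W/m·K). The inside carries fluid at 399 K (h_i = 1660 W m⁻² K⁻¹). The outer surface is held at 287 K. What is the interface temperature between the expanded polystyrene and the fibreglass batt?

T = 310.5 K

Resistance network (inner→outer):
  R'_conv,in = 1/(2πr h) = 1/(2π·0.0663·1660) = 0.001446 m·K/W
  R'_stainless steel = ln(0.0851/0.0663)/(2πk) = 0.2496/(2π·13.7) = 0.002900 m·K/W
  R'_expanded polystyrene = ln(0.162/0.0851)/(2πk) = 0.6438/(2π·0.0373) = 2.747 m·K/W
  R'_fibreglass batt = ln(0.197/0.162)/(2πk) = 0.1956/(2π·0.0427) = 0.7291 m·K/W
ΣR = 0.001446 + 0.002900 + 2.747 + 0.7291 = 3.480 m·K/W
Q' = ΔT/ΣR = (399 K − 287 K)/3.480 = 32.18 W/m
From the inner boundary to the expanded polystyrene/fibreglass batt interface, ΣR_partial = 2.751 m·K/W.
T_interface = T_in − Q'·ΣR_partial = 399 K − (32.18)(2.751) = 310.5 K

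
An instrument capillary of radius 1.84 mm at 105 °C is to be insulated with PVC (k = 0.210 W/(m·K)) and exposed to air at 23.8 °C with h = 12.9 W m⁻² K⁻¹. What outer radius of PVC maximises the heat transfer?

For a cylinder, r_cr = k_ins/h = 0.210/12.9 = 0.0163 m = 1.63 cm

r_cr = 1.63 cm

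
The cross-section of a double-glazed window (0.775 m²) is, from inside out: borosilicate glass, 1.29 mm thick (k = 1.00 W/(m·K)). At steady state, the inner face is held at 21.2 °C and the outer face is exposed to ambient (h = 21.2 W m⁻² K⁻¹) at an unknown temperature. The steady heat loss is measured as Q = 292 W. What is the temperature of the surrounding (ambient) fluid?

Sum the resistances:
  R_borosilicate glass = L/(kA) = 0.00129/(1.00·0.775) = 0.001665 K/W
  R_conv,out = 1/(hA) = 1/(21.2·0.775) = 0.06086 K/W
ΣR = 0.06253 K/W
ΔT = Q·ΣR = 292 × 0.06253 = 18.26 K
Heat flows outward, so T_out = T_in − ΔT = 21.2 − 18.26 = 2.94 °C

T_out = 2.94 °C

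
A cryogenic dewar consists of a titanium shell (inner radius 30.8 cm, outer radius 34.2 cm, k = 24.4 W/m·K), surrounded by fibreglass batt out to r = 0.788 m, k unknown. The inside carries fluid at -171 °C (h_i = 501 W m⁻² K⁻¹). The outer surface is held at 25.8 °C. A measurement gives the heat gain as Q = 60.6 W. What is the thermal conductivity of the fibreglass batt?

k = 0.0406 W/m·K

ΣR = ΔT/Q = |-171 − 25.8|/60.6 = 3.248 K/W
Known resistances:
  R_conv,in = 1/(4πr²h) = 1/(4π·0.308²·501) = 0.001674 K/W
  R_titanium = (1/0.308 − 1/0.342)/(4πk) = 0.3228/(4π·24.4) = 0.001053 K/W
R_fibreglass batt = ΣR − ΣR_known = 3.248 − 0.002727 = 3.245 K/W
(1/r₁−1/r₂)/(4πk) = 3.245 ⇒ k = 1.655/(4π·3.245) = 0.0406 W/m·K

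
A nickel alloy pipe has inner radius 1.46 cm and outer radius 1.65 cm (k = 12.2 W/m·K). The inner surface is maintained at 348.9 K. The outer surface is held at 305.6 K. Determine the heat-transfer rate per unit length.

Q' = 2πk·ΔT/ln(r₂/r₁) = 2π × 12.2 × 43.3 / ln(0.0165/0.0146) = 27100 W/m

Q' = 27.1 kW/m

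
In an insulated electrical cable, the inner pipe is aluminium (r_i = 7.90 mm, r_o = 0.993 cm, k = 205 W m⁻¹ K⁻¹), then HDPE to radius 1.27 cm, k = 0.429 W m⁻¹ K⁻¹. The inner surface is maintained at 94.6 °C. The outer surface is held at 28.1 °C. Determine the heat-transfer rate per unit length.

Resistance network (inner→outer):
  R'_aluminium = ln(0.00993/0.00790)/(2πk) = 0.2287/(2π·205) = 1.776×10^-4 m·K/W
  R'_HDPE = ln(0.0127/0.00993)/(2πk) = 0.2460/(2π·0.429) = 0.09128 m·K/W
ΣR = 1.776×10^-4 + 0.09128 = 0.09146 m·K/W
Q' = ΔT/ΣR = (94.6 °C − 28.1 °C)/0.09146 = 727 W/m

Q' = 727 W/m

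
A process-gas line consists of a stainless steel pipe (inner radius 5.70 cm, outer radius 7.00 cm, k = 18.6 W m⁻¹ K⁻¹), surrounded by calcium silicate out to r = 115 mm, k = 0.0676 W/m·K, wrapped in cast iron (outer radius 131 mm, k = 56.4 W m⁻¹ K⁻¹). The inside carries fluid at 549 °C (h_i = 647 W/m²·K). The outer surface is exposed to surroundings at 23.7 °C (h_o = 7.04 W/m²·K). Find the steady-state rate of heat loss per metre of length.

Q' = 390 W/m

Treat each layer as a resistance in series:
  R'_conv,in = 1/(2πr h) = 1/(2π·0.0570·647) = 0.004316 m·K/W
  R'_stainless steel = ln(0.0700/0.0570)/(2πk) = 0.2054/(2π·18.6) = 0.001758 m·K/W
  R'_calcium silicate = ln(0.115/0.0700)/(2πk) = 0.4964/(2π·0.0676) = 1.169 m·K/W
  R'_cast iron = ln(0.131/0.115)/(2πk) = 0.1303/(2π·56.4) = 3.676×10^-4 m·K/W
  R'_conv,out = 1/(2πr h) = 1/(2π·0.131·7.04) = 0.1726 m·K/W
ΣR = 0.004316 + 0.001758 + 1.169 + 3.676×10^-4 + 0.1726 = 1.348 m·K/W
Q' = ΔT/ΣR = (549 °C − 23.7 °C)/1.348 = 390 W/m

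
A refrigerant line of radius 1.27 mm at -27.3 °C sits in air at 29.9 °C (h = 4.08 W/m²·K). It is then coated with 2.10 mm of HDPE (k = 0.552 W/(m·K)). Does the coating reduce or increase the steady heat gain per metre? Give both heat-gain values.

Critical radius for a cylinder: r_cr = k/h = 0.135 m = 13.5 cm.
Outer radius after coating: r₂ = 0.00127 + 0.00210 = 0.00337 m.
Since r₁ < r_cr and r₂ ≤ r_cr, the coating moves toward the maximum at r_cr — heat gain rises.
Bare: R = 1/(2πr₁h) = 30.72 m·K/W; Q = 57.2/30.72 = 1.86 W/m.
Coated: R = R_cond + R_conv = 11.86 m·K/W; Q = 57.2/11.86 = 4.82 W/m.

increases: 1.86 → 4.82 W/m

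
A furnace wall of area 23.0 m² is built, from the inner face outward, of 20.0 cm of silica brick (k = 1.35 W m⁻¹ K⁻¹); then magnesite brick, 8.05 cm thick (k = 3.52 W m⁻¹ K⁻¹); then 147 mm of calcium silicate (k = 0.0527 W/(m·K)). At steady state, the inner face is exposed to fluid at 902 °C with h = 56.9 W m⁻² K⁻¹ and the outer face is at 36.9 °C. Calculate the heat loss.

Resistance network (inner→outer):
  R_conv,in = 1/(hA) = 1/(56.9·23.0) = 7.641×10^-4 K/W
  R_silica brick = L/(kA) = 0.200/(1.35·23.0) = 0.006441 K/W
  R_magnesite brick = L/(kA) = 0.0805/(3.52·23.0) = 9.943×10^-4 K/W
  R_calcium silicate = L/(kA) = 0.147/(0.0527·23.0) = 0.1213 K/W
ΣR = 7.641×10^-4 + 0.006441 + 9.943×10^-4 + 0.1213 = 0.1295 K/W
Q = ΔT/ΣR = (902 °C − 36.9 °C)/0.1295 = 6680 W

Q = 6680 W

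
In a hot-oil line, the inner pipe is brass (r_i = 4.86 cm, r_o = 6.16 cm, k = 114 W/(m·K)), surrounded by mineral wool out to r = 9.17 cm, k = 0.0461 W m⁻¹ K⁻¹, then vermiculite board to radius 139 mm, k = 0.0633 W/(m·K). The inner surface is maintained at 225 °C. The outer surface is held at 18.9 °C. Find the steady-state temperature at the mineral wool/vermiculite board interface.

Resistance network (inner→outer):
  R'_brass = ln(0.0616/0.0486)/(2πk) = 0.2370/(2π·114) = 3.309×10^-4 m·K/W
  R'_mineral wool = ln(0.0917/0.0616)/(2πk) = 0.3979/(2π·0.0461) = 1.374 m·K/W
  R'_vermiculite board = ln(0.139/0.0917)/(2πk) = 0.4160/(2π·0.0633) = 1.046 m·K/W
ΣR = 3.309×10^-4 + 1.374 + 1.046 = 2.420 m·K/W
Q' = ΔT/ΣR = (225 °C − 18.9 °C)/2.420 = 85.17 W/m
From the inner boundary to the mineral wool/vermiculite board interface, ΣR_partial = 1.374 m·K/W.
T_interface = T_in − Q'·ΣR_partial = 225 °C − (85.17)(1.374) = 108 °C

T = 108 °C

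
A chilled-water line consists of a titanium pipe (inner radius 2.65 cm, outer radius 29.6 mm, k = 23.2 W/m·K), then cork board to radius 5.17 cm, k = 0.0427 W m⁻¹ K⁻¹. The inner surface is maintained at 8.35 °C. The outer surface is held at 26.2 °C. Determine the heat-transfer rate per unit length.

Treat each layer as a resistance in series:
  R'_titanium = ln(0.0296/0.0265)/(2πk) = 0.1106/(2π·23.2) = 7.589×10^-4 m·K/W
  R'_cork board = ln(0.0517/0.0296)/(2πk) = 0.5577/(2π·0.0427) = 2.079 m·K/W
ΣR = 7.589×10^-4 + 2.079 = 2.080 m·K/W
Q' = ΔT/ΣR = (8.35 °C − 26.2 °C)/2.080 = -8.58 W/m
(Negative Q' ⇒ heat flows inward; heat gain = 8.58 W/m.)

Q' = 8.58 W/m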